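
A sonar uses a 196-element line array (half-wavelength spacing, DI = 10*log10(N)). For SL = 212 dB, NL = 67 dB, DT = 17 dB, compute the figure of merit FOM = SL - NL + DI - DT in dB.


150.92 dB


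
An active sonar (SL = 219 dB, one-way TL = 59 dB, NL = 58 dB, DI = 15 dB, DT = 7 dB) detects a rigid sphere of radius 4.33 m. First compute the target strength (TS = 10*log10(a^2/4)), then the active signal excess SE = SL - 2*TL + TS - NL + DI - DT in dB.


Step 1: TS = 10*log10(4.33^2/4) = 6.71 dB
Step 2: SE = SL - 2*TL + TS - NL + DI - DT = 219 - 2*59 + (6.71) - 58 + 15 - 7 = 57.71

57.71 dB


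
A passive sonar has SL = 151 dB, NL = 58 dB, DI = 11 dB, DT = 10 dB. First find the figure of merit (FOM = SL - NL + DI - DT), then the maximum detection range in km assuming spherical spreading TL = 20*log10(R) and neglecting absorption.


Step 1: FOM = SL - NL + DI - DT = 151 - 58 + 11 - 10 = 94 dB
Step 2: at max range FOM = TL = 20*log10(R), so R = 10^(94/20) = 50118.72 m = 50.12 km

50.12 km


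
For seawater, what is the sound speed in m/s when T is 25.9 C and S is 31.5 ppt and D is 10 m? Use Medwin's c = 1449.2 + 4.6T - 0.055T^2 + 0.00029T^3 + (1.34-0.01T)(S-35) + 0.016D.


1532.86 m/s


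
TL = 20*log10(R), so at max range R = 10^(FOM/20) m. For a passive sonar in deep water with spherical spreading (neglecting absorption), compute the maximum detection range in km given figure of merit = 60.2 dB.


At max range FOM = TL, so 20*log10(R) = 60.2
R = 10^(60.2/20) = 1023.29 m = 1.02 km

1.02 km


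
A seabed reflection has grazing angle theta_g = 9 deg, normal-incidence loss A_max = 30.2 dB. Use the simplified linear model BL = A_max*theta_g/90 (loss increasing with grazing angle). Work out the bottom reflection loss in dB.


BL = A_max * theta_g / 90 = 30.2 * 9 / 90 = 3.02

3.02 dB


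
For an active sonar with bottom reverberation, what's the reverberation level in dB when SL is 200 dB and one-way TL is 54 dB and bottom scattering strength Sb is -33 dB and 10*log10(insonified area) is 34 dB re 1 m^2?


RL = SL - 2*TL + Sb + 10*log10(A) = 200 - 2*54 + (-33) + 34 = 93

93 dB


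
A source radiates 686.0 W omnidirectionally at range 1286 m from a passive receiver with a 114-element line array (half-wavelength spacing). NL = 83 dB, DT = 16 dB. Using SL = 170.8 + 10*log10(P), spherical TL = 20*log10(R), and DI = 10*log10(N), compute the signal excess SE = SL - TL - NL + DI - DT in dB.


58.55 dB


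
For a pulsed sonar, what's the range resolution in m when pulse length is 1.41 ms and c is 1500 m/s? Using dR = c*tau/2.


1.0575 m


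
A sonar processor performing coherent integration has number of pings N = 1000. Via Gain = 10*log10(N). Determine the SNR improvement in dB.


30.0 dB


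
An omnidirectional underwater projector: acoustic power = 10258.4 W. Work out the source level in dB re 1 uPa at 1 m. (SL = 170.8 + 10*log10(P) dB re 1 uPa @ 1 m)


210.91 dB


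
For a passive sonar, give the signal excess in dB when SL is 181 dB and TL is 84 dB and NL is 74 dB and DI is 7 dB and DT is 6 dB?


SE = SL - TL - NL + DI - DT = 181 - 84 - 74 + 7 - 6 = 24

24 dB


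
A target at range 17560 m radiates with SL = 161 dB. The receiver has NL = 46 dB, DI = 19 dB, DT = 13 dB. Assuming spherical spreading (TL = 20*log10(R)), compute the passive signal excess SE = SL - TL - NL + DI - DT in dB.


Step 1: TL = 20*log10(17560) = 84.89 dB
Step 2: SE = 161 - 84.89 - 46 + 19 - 13 = 36.11

36.11 dB


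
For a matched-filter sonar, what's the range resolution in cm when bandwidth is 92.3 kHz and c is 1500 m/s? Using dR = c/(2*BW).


dR = c/(2*BW) = 1500 / (2 * 92.3e3) = 0.0081 m = 0.81 cm

0.81 cm


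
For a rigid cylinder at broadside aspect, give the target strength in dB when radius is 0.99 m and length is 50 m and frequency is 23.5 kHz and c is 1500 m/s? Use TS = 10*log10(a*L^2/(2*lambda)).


lambda = 1500/23500 = 0.06383 m
TS = 10*log10(0.99*50^2/(2*0.06383)) = 42.88

42.88 dB


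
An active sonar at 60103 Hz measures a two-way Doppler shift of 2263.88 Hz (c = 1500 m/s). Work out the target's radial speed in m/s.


From fd = 2*f*v/c, v = c*fd/(2*f) = 1500 * 2263.88 / (2*60103) = 28.25

28.25 m/s


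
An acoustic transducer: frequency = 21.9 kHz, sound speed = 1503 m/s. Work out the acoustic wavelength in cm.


lambda = c/f = 1503 / 21900 = 0.0686 m = 6.86 cm

6.86 cm


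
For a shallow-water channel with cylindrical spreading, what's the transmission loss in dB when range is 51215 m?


47.09 dB


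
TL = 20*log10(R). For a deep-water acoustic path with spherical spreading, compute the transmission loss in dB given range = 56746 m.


TL = 20*log10(56746) = 95.08

95.08 dB


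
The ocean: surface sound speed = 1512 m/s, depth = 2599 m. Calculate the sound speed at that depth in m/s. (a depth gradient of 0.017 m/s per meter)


c = 1512 + 0.017 * 2599 = 1556.183

1556.183 m/s


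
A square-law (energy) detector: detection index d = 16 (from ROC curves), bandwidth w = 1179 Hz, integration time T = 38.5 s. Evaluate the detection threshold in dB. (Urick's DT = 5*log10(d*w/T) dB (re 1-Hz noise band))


13.45 dB


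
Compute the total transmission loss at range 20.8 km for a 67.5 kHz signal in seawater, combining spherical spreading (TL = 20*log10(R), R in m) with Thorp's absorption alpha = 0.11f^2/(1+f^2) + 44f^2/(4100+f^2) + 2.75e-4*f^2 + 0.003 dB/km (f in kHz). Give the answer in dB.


Step 1 (Thorp): alpha = 0.11*4556.25/(1+4556.25) + 44*4556.25/(4100+4556.25) + 2.75e-4*4556.25 + 0.003 = 24.5255 dB/km
Step 2: TL_spread = 20*log10(20800) = 86.36 dB
Step 3: TL_abs = alpha*R = 24.5255 * 20.8 = 510.13 dB
Step 4: TL_total = 86.36 + 510.13 = 596.49

596.49 dB


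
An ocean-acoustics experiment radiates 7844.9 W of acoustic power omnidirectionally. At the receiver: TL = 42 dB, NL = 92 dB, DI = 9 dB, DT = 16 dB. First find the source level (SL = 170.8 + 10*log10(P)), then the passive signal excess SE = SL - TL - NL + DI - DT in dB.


Step 1: SL = 170.8 + 10*log10(7844.9) = 209.75 dB
Step 2: SE = SL - TL - NL + DI - DT = 209.75 - 42 - 92 + 9 - 16 = 68.75

68.75 dB


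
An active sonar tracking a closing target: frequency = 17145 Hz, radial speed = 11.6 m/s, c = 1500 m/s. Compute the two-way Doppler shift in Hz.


fd = 2*f*v/c = 2 * 17145 * 11.6 / 1500 = 265.18

265.18 Hz


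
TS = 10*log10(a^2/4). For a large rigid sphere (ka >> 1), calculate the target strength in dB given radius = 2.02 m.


TS = 10*log10(2.02^2 / 4) = 10*log10(1.0201) = 0.09

0.09 dB


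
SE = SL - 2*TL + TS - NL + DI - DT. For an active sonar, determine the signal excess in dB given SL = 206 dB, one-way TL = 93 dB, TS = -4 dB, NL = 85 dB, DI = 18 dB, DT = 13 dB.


SE = SL - 2*TL + TS - NL + DI - DT = 206 - 2*93 + (-4) - 85 + 18 - 13 = -64

-64 dB


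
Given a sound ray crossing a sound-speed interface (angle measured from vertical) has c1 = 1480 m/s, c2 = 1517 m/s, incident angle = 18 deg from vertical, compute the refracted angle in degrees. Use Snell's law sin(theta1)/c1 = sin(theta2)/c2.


sin(theta2) = (c2/c1)*sin(theta1) = (1517/1480)*sin(18 deg) = 0.31674
theta2 = arcsin(0.31674) = 18.47

18.47 deg


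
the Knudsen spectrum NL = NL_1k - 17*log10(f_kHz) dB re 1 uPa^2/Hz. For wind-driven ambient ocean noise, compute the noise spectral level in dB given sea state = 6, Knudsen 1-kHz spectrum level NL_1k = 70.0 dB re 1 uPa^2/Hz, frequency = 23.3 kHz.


NL = NL_1k - 17*log10(f_kHz) = 70.0 - 17*log10(23.3) = 70.0 - (23.25) = 46.75

46.75 dB


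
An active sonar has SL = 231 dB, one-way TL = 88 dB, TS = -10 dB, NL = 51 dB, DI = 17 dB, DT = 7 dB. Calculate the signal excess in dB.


4 dB


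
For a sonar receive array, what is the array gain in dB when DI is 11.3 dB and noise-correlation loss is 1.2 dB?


AG = DI - L_corr = 11.3 - 1.2 = 10.1

10.1 dB


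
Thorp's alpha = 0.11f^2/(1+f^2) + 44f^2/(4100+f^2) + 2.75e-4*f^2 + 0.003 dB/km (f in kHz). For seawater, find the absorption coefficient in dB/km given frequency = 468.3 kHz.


f^2 = 219304.89
alpha = 0.11*219304.89/(1+219304.89) + 44*219304.89/(4100+219304.89) + 2.75e-4*219304.89 + 0.003 = 103.614

103.614 dB/km


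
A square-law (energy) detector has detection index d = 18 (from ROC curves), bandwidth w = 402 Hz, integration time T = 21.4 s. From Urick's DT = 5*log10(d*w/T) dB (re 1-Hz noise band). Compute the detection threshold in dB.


12.65 dB


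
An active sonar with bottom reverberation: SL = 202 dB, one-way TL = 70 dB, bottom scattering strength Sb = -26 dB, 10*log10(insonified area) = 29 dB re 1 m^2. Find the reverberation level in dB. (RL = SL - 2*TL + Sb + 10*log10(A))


RL = SL - 2*TL + Sb + 10*log10(A) = 202 - 2*70 + (-26) + 29 = 65

65 dB


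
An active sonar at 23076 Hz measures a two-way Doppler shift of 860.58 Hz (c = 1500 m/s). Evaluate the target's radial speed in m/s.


From fd = 2*f*v/c, v = c*fd/(2*f) = 1500 * 860.58 / (2*23076) = 27.97

27.97 m/s


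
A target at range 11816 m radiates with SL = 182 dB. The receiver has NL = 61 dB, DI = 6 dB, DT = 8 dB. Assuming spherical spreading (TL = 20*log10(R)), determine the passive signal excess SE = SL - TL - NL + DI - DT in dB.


37.55 dB


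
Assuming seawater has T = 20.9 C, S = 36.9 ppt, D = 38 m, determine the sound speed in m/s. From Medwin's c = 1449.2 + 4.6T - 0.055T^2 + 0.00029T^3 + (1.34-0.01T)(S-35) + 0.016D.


1526.72 m/s


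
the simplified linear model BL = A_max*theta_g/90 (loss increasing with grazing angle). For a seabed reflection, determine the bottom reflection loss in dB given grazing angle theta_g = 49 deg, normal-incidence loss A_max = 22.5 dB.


BL = A_max * theta_g / 90 = 22.5 * 49 / 90 = 12.25

12.25 dB


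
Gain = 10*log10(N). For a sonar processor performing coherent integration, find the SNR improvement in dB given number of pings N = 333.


Gain = 10*log10(333) = 25.22

25.22 dB


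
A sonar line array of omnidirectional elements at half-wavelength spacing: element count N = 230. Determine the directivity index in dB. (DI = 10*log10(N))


DI = 10*log10(230) = 23.62

23.62 dB


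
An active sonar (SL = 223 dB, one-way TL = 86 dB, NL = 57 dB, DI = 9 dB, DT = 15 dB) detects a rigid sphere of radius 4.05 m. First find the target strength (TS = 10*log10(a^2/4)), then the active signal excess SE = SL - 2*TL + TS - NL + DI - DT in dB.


Step 1: TS = 10*log10(4.05^2/4) = 6.13 dB
Step 2: SE = SL - 2*TL + TS - NL + DI - DT = 223 - 2*86 + (6.13) - 57 + 9 - 15 = -5.87

-5.87 dB


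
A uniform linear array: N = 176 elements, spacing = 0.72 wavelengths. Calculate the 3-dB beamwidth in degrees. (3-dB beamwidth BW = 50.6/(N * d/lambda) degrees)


BW = 50.6 / (176 * 0.72) = 50.6 / 126.72 = 0.4

0.4 deg


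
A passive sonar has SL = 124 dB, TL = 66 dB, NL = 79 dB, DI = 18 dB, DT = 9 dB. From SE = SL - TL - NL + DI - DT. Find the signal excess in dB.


SE = SL - TL - NL + DI - DT = 124 - 66 - 79 + 18 - 9 = -12

-12 dB


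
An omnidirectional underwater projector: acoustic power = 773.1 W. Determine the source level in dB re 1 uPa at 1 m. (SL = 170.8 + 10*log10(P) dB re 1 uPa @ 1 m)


SL = 170.8 + 10*log10(773.1) = 170.8 + 28.88 = 199.68

199.68 dB


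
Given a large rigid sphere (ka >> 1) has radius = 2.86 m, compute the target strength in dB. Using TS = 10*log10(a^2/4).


3.11 dB


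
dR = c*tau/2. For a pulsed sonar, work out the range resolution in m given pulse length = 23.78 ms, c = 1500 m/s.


dR = c*tau/2 = 1500 * 23.78e-3 / 2 = 17.835

17.835 m


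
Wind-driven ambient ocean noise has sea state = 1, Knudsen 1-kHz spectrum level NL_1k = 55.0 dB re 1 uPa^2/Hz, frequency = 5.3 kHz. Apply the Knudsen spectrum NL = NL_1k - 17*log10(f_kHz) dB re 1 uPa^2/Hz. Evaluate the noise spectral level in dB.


NL = NL_1k - 17*log10(f_kHz) = 55.0 - 17*log10(5.3) = 55.0 - (12.31) = 42.69

42.69 dB


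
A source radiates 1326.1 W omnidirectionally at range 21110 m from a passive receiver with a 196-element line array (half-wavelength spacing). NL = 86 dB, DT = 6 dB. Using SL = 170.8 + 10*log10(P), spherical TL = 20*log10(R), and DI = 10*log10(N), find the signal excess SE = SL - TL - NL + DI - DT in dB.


46.46 dB


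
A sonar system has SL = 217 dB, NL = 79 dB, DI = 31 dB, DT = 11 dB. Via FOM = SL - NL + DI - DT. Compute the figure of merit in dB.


FOM = SL - NL + DI - DT = 217 - 79 + 31 - 11 = 158

158 dB


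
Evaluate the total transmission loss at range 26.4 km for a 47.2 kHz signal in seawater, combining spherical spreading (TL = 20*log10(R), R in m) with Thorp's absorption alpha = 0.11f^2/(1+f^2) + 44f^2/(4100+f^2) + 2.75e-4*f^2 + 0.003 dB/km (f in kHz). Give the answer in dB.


516.55 dB


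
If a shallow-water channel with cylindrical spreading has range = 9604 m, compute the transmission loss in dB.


TL = 10*log10(9604) = 39.82

39.82 dB


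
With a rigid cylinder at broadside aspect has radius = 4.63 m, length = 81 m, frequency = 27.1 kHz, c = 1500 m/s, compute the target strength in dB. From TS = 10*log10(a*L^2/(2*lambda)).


lambda = 1500/27100 = 0.05535 m
TS = 10*log10(4.63*81^2/(2*0.05535)) = 54.38

54.38 dB


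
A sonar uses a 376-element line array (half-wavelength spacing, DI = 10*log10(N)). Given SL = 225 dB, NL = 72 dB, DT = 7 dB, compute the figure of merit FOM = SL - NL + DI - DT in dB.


Step 1: DI = 10*log10(376) = 25.75 dB
Step 2: FOM = SL - NL + DI - DT = 225 - 72 + 25.75 - 7 = 171.75

171.75 dB


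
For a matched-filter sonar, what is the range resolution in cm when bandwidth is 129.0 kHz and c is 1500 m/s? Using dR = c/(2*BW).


0.58 cm


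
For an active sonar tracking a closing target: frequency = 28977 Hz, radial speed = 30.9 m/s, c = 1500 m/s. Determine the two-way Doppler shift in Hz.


1193.85 Hz


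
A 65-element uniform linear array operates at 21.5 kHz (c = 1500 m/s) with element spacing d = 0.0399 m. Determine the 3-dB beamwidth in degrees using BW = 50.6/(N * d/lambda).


1.36 deg


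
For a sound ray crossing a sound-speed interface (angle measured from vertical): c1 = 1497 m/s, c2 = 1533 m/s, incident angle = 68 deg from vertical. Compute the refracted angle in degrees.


71.71 deg


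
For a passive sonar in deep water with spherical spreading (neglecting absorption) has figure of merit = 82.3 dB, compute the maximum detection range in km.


13.03 km


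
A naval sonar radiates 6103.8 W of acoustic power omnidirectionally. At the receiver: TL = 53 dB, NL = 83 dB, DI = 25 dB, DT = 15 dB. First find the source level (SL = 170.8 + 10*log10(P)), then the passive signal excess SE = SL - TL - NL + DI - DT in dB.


Step 1: SL = 170.8 + 10*log10(6103.8) = 208.66 dB
Step 2: SE = SL - TL - NL + DI - DT = 208.66 - 53 - 83 + 25 - 15 = 82.66

82.66 dB


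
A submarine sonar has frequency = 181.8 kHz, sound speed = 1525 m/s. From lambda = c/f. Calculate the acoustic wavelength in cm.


lambda = c/f = 1525 / 181800 = 0.0084 m = 0.84 cm

0.84 cm


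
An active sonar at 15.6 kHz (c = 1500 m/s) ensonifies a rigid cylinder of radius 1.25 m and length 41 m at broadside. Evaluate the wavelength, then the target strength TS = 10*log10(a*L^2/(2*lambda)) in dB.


Step 1: lambda = c/f = 1500/15600 = 0.09615 m
Step 2: TS = 10*log10(a*L^2/(2*lambda)) = 10*log10(1.25*41^2/(2*0.09615)) = 40.38

40.38 dB


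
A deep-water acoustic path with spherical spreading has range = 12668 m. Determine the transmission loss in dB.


82.05 dB


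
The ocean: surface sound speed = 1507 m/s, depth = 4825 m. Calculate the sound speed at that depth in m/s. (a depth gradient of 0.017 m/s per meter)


c = 1507 + 0.017 * 4825 = 1589.025

1589.025 m/s


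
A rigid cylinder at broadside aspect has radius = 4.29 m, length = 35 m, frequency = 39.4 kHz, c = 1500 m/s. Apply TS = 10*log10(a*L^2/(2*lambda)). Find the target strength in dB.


lambda = 1500/39400 = 0.03807 m
TS = 10*log10(4.29*35^2/(2*0.03807)) = 48.39

48.39 dB


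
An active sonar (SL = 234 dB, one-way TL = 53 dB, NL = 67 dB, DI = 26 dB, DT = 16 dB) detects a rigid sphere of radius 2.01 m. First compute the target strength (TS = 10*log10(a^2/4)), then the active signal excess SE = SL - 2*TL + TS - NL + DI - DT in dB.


Step 1: TS = 10*log10(2.01^2/4) = 0.04 dB
Step 2: SE = SL - 2*TL + TS - NL + DI - DT = 234 - 2*53 + (0.04) - 67 + 26 - 16 = 71.04

71.04 dB


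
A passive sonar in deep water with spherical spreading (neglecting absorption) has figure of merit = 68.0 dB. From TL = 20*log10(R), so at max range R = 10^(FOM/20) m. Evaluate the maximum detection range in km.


2.51 km


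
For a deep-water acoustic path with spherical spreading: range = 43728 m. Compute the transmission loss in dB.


TL = 20*log10(43728) = 92.82

92.82 dB


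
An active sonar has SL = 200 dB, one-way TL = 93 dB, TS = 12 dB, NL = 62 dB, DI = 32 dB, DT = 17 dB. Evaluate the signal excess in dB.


SE = SL - 2*TL + TS - NL + DI - DT = 200 - 2*93 + (12) - 62 + 32 - 17 = -21

-21 dB


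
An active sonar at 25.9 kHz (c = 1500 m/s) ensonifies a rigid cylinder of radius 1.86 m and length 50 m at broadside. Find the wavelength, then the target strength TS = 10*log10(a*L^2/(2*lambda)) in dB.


Step 1: lambda = c/f = 1500/25900 = 0.05792 m
Step 2: TS = 10*log10(a*L^2/(2*lambda)) = 10*log10(1.86*50^2/(2*0.05792)) = 46.04

46.04 dB


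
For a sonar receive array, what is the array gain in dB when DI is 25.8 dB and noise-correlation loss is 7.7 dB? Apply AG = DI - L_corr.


AG = DI - L_corr = 25.8 - 7.7 = 18.1

18.1 dB


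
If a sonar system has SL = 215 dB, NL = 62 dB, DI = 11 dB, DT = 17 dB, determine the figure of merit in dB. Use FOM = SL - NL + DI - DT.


FOM = SL - NL + DI - DT = 215 - 62 + 11 - 17 = 147

147 dB


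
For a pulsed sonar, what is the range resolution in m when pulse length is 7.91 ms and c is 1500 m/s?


5.9325 m


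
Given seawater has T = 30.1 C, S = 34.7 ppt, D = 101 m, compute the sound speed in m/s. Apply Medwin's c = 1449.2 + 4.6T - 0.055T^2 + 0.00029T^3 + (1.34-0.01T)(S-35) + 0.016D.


c = 1449.2 + 4.6*30.1 - 0.055*30.1^2 + 0.00029*30.1^3 + (1.34 - 0.01*30.1)*(34.7 - 35) + 0.016*101 = 1547.04

1547.04 m/s


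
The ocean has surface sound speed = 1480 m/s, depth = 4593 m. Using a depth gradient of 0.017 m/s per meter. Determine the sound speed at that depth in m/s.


1558.081 m/s


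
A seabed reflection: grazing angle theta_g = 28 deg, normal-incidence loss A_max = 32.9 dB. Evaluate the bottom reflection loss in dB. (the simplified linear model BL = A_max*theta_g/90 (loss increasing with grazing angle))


BL = A_max * theta_g / 90 = 32.9 * 28 / 90 = 10.24

10.24 dB


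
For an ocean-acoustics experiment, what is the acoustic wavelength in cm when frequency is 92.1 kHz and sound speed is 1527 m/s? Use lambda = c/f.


lambda = c/f = 1527 / 92100 = 0.0166 m = 1.66 cm

1.66 cm


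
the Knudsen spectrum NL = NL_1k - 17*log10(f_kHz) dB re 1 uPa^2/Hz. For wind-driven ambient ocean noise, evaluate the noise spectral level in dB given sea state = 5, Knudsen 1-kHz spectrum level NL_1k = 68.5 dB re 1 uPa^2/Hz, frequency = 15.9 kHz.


NL = NL_1k - 17*log10(f_kHz) = 68.5 - 17*log10(15.9) = 68.5 - (20.42) = 48.08

48.08 dB


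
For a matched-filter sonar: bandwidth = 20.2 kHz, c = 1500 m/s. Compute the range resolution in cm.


dR = c/(2*BW) = 1500 / (2 * 20.2e3) = 0.0371 m = 3.71 cm

3.71 cm


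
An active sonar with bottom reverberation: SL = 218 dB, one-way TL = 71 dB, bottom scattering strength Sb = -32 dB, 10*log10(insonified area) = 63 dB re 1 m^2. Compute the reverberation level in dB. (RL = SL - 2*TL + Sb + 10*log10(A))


RL = SL - 2*TL + Sb + 10*log10(A) = 218 - 2*71 + (-32) + 63 = 107

107 dB


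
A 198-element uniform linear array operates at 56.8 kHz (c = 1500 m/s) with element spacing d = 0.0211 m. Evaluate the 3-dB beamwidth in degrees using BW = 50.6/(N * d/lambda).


Step 1: lambda = 1500/56800 = 0.02641 m
Step 2: d/lambda = 0.0211/0.02641 = 0.7989
Step 3: BW = 50.6/(N * d/lambda) = 50.6/(198 * 0.7989) = 0.32

0.32 deg


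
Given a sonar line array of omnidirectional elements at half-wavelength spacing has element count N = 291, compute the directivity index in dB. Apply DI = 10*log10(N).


DI = 10*log10(291) = 24.64

24.64 dB


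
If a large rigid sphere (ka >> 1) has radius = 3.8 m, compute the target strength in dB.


TS = 10*log10(3.8^2 / 4) = 10*log10(3.61) = 5.58

5.58 dB


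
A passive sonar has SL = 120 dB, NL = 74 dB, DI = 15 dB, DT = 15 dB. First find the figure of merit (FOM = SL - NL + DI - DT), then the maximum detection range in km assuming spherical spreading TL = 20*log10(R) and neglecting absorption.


Step 1: FOM = SL - NL + DI - DT = 120 - 74 + 15 - 15 = 46 dB
Step 2: at max range FOM = TL = 20*log10(R), so R = 10^(46/20) = 199.53 m = 0.2 km

0.2 km


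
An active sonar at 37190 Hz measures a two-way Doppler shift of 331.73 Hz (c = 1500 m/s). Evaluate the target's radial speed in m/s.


From fd = 2*f*v/c, v = c*fd/(2*f) = 1500 * 331.73 / (2*37190) = 6.69

6.69 m/s


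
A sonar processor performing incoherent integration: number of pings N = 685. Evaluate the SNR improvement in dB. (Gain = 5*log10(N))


Gain = 5*log10(685) = 14.18

14.18 dB


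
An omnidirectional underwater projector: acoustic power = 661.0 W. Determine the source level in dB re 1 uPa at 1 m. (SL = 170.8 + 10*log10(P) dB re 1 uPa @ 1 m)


SL = 170.8 + 10*log10(661.0) = 170.8 + 28.2 = 199.0

199.0 dB


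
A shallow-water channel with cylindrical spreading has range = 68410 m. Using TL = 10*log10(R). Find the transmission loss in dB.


TL = 10*log10(68410) = 48.35

48.35 dB


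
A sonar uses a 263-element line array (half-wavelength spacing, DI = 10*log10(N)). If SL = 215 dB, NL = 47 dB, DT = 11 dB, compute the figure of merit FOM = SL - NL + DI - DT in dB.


Step 1: DI = 10*log10(263) = 24.2 dB
Step 2: FOM = SL - NL + DI - DT = 215 - 47 + 24.2 - 11 = 181.2

181.2 dB


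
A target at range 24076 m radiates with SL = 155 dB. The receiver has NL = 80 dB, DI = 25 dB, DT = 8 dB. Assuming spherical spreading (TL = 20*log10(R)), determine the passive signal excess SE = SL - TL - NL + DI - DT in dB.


Step 1: TL = 20*log10(24076) = 87.63 dB
Step 2: SE = 155 - 87.63 - 80 + 25 - 8 = 4.37

4.37 dB


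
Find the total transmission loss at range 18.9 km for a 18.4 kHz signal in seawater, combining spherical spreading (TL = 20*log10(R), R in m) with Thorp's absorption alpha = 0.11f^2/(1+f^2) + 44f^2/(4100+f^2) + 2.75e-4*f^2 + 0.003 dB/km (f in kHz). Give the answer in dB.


Step 1 (Thorp): alpha = 0.11*338.56/(1+338.56) + 44*338.56/(4100+338.56) + 2.75e-4*338.56 + 0.003 = 3.562 dB/km
Step 2: TL_spread = 20*log10(18900) = 85.53 dB
Step 3: TL_abs = alpha*R = 3.562 * 18.9 = 67.32 dB
Step 4: TL_total = 85.53 + 67.32 = 152.85

152.85 dB


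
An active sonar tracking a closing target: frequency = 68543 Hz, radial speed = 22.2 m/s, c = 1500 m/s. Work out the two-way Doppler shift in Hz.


fd = 2*f*v/c = 2 * 68543 * 22.2 / 1500 = 2028.87

2028.87 Hz


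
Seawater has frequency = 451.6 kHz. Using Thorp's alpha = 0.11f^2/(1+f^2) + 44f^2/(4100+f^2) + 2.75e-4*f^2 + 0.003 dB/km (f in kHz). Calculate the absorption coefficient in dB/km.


f^2 = 203942.56
alpha = 0.11*203942.56/(1+203942.56) + 44*203942.56/(4100+203942.56) + 2.75e-4*203942.56 + 0.003 = 99.33

99.33 dB/km


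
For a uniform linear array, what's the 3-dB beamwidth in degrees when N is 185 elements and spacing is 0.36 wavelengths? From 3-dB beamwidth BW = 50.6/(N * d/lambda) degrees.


BW = 50.6 / (185 * 0.36) = 50.6 / 66.6 = 0.76

0.76 deg


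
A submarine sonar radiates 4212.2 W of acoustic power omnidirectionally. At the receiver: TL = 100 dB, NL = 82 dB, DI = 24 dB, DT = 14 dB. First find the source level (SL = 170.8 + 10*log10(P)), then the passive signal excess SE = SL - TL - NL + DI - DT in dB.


Step 1: SL = 170.8 + 10*log10(4212.2) = 207.05 dB
Step 2: SE = SL - TL - NL + DI - DT = 207.05 - 100 - 82 + 24 - 14 = 35.05

35.05 dB


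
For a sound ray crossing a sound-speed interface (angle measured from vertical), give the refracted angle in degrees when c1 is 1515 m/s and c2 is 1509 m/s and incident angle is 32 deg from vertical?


31.86 deg


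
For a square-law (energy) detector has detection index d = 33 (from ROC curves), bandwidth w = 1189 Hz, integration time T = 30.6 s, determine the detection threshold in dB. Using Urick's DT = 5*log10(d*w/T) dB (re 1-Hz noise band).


15.54 dB


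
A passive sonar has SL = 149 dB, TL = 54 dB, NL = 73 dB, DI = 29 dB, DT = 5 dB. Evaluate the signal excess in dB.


46 dB


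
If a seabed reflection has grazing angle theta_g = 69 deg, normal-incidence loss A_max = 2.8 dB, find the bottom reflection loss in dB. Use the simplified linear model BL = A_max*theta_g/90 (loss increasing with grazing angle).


BL = A_max * theta_g / 90 = 2.8 * 69 / 90 = 2.15

2.15 dB


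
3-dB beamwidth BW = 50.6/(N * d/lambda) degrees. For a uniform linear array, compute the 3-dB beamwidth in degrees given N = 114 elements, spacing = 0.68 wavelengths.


0.65 deg


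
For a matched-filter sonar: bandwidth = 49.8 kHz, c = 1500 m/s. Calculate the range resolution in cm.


dR = c/(2*BW) = 1500 / (2 * 49.8e3) = 0.0151 m = 1.51 cm

1.51 cm


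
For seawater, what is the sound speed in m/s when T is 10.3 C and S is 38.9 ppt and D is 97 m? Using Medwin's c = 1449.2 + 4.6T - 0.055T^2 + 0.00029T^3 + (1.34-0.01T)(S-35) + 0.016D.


c = 1449.2 + 4.6*10.3 - 0.055*10.3^2 + 0.00029*10.3^3 + (1.34 - 0.01*10.3)*(38.9 - 35) + 0.016*97 = 1497.44

1497.44 m/s


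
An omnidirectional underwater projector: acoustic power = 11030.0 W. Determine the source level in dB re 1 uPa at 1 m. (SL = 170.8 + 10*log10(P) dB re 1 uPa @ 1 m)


211.23 dB


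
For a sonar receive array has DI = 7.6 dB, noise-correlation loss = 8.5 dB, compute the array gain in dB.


AG = DI - L_corr = 7.6 - 8.5 = -0.9

-0.9 dB


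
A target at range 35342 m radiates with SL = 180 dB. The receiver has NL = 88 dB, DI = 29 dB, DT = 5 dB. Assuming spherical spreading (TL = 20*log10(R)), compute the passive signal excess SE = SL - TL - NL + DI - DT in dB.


Step 1: TL = 20*log10(35342) = 90.97 dB
Step 2: SE = 180 - 90.97 - 88 + 29 - 5 = 25.03

25.03 dB


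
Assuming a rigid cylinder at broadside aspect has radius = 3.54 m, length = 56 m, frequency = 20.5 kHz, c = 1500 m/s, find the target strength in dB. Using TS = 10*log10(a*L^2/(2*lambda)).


48.8 dB


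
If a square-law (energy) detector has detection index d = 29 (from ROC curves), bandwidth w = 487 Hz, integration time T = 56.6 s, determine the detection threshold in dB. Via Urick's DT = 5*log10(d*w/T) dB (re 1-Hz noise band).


DT = 5*log10(d*w/T) = 5*log10(29 * 487 / 56.6) = 5*log10(249.52) = 11.99

11.99 dB


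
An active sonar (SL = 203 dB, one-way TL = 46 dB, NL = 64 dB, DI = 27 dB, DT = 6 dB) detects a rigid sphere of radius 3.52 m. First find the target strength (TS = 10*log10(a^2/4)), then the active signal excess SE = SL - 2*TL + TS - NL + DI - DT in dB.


Step 1: TS = 10*log10(3.52^2/4) = 4.91 dB
Step 2: SE = SL - 2*TL + TS - NL + DI - DT = 203 - 2*46 + (4.91) - 64 + 27 - 6 = 72.91

72.91 dB


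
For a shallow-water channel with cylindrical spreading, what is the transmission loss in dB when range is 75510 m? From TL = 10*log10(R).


48.78 dB


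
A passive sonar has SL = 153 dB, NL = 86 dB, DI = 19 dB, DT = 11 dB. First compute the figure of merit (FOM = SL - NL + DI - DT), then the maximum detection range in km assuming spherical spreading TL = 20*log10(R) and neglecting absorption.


Step 1: FOM = SL - NL + DI - DT = 153 - 86 + 19 - 11 = 75 dB
Step 2: at max range FOM = TL = 20*log10(R), so R = 10^(75/20) = 5623.41 m = 5.62 km

5.62 km


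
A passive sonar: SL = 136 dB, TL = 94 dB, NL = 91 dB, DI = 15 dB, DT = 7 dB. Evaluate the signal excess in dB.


-41 dB


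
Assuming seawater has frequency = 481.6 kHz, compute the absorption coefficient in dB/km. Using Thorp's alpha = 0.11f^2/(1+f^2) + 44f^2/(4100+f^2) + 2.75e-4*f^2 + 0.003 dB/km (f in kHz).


107.132 dB/km


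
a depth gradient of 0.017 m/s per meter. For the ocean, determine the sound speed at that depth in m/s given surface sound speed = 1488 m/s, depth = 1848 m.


c = 1488 + 0.017 * 1848 = 1519.416

1519.416 m/s


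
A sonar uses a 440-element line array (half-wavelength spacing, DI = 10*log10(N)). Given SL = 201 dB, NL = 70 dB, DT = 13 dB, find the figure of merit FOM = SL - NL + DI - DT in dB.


144.43 dB


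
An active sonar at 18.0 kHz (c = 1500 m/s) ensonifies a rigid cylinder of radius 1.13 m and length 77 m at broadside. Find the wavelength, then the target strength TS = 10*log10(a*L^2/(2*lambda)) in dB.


Step 1: lambda = c/f = 1500/18000 = 0.08333 m
Step 2: TS = 10*log10(a*L^2/(2*lambda)) = 10*log10(1.13*77^2/(2*0.08333)) = 46.04

46.04 dB


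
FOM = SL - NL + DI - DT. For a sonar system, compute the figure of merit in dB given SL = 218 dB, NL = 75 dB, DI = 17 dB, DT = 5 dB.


FOM = SL - NL + DI - DT = 218 - 75 + 17 - 5 = 155

155 dB


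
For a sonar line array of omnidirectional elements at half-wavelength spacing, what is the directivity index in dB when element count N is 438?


DI = 10*log10(438) = 26.41

26.41 dB


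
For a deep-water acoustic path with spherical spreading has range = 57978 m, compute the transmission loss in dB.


95.27 dB


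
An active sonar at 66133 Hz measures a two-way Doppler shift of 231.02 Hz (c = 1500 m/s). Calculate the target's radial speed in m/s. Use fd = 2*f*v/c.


From fd = 2*f*v/c, v = c*fd/(2*f) = 1500 * 231.02 / (2*66133) = 2.62

2.62 m/s


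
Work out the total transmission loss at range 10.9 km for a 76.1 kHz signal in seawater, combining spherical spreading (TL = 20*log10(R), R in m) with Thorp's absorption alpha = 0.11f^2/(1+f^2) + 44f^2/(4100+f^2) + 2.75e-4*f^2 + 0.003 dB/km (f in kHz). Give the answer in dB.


Step 1 (Thorp): alpha = 0.11*5791.21/(1+5791.21) + 44*5791.21/(4100+5791.21) + 2.75e-4*5791.21 + 0.003 = 27.4671 dB/km
Step 2: TL_spread = 20*log10(10900) = 80.75 dB
Step 3: TL_abs = alpha*R = 27.4671 * 10.9 = 299.39 dB
Step 4: TL_total = 80.75 + 299.39 = 380.14

380.14 dB


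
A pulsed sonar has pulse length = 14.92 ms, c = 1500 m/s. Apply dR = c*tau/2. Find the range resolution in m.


dR = c*tau/2 = 1500 * 14.92e-3 / 2 = 11.19

11.19 m


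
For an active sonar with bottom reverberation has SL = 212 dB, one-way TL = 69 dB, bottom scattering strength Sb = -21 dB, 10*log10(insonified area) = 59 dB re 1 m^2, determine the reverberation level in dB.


RL = SL - 2*TL + Sb + 10*log10(A) = 212 - 2*69 + (-21) + 59 = 112

112 dB


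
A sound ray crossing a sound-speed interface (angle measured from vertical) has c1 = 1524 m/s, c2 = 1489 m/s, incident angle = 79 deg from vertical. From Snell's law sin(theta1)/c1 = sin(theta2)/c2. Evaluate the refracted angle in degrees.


sin(theta2) = (c2/c1)*sin(theta1) = (1489/1524)*sin(79 deg) = 0.95908
theta2 = arcsin(0.95908) = 73.55

73.55 deg


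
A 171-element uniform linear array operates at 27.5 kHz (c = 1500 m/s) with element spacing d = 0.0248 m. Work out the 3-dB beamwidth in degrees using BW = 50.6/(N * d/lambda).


0.65 deg


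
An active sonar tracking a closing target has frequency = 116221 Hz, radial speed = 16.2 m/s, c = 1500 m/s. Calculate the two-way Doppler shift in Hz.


2510.37 Hz


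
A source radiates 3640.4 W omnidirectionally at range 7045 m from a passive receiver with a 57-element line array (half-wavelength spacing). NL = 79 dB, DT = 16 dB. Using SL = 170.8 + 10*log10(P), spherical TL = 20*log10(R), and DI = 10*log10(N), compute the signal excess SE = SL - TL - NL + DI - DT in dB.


Step 1: SL = 170.8 + 10*log10(3640.4) = 206.41 dB
Step 2: TL = 20*log10(7045) = 76.96 dB
Step 3: DI = 10*log10(57) = 17.56 dB
Step 4: SE = SL - TL - NL + DI - DT = 206.41 - 76.96 - 79 + 17.56 - 16 = 52.01

52.01 dB


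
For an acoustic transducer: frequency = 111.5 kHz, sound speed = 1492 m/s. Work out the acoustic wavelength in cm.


lambda = c/f = 1492 / 111500 = 0.0134 m = 1.34 cm

1.34 cm


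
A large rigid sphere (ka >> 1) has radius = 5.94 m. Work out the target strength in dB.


TS = 10*log10(5.94^2 / 4) = 10*log10(8.8209) = 9.46

9.46 dB


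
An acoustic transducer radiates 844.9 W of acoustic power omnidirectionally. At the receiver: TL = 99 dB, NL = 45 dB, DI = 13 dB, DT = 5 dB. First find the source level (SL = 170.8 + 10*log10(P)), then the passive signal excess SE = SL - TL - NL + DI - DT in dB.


Step 1: SL = 170.8 + 10*log10(844.9) = 200.07 dB
Step 2: SE = SL - TL - NL + DI - DT = 200.07 - 99 - 45 + 13 - 5 = 64.07

64.07 dB


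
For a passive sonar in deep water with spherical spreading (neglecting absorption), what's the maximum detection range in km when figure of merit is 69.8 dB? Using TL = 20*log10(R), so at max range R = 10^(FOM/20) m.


At max range FOM = TL, so 20*log10(R) = 69.8
R = 10^(69.8/20) = 3090.3 m = 3.09 km

3.09 km


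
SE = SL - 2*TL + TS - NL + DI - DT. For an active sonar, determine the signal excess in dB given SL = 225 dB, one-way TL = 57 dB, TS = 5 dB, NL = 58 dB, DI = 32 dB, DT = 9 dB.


SE = SL - 2*TL + TS - NL + DI - DT = 225 - 2*57 + (5) - 58 + 32 - 9 = 81

81 dB


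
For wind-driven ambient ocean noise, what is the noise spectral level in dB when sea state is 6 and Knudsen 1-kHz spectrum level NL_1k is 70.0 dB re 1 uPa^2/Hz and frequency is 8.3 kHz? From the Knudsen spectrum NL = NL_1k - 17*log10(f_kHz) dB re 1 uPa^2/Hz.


54.38 dB


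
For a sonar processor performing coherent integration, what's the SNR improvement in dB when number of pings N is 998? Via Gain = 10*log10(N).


Gain = 10*log10(998) = 29.99

29.99 dB


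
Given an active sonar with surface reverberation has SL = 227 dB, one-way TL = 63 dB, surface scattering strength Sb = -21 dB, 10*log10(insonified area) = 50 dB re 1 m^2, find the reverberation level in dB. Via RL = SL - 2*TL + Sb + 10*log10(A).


RL = SL - 2*TL + Sb + 10*log10(A) = 227 - 2*63 + (-21) + 50 = 130

130 dB


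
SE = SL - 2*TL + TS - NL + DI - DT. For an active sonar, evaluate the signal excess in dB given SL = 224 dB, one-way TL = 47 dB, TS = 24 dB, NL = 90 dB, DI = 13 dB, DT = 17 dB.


SE = SL - 2*TL + TS - NL + DI - DT = 224 - 2*47 + (24) - 90 + 13 - 17 = 60

60 dB


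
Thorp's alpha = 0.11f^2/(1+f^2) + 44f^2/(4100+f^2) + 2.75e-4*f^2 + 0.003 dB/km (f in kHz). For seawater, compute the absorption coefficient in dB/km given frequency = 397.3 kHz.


f^2 = 157847.29
alpha = 0.11*157847.29/(1+157847.29) + 44*157847.29/(4100+157847.29) + 2.75e-4*157847.29 + 0.003 = 86.407

86.407 dB/km


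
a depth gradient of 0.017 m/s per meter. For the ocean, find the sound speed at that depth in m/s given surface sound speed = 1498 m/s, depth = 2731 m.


c = 1498 + 0.017 * 2731 = 1544.427

1544.427 m/s


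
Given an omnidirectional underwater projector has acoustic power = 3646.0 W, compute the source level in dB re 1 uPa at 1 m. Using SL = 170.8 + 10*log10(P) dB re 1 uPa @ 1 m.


206.42 dB


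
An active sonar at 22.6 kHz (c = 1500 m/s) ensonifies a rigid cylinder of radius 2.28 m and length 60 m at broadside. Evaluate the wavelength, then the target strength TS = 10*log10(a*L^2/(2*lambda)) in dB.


Step 1: lambda = c/f = 1500/22600 = 0.06637 m
Step 2: TS = 10*log10(a*L^2/(2*lambda)) = 10*log10(2.28*60^2/(2*0.06637)) = 47.91

47.91 dB


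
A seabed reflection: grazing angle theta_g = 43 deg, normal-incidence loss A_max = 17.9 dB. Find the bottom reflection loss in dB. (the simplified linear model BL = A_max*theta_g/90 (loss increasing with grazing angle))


BL = A_max * theta_g / 90 = 17.9 * 43 / 90 = 8.55

8.55 dB


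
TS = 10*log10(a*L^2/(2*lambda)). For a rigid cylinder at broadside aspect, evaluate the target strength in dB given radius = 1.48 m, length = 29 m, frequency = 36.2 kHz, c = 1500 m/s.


41.77 dB


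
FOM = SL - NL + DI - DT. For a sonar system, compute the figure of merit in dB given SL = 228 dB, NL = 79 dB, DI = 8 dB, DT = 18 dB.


FOM = SL - NL + DI - DT = 228 - 79 + 8 - 18 = 139

139 dB


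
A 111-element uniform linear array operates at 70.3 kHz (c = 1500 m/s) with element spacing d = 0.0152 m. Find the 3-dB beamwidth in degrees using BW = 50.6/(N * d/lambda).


Step 1: lambda = 1500/70300 = 0.02134 m
Step 2: d/lambda = 0.0152/0.02134 = 0.7123
Step 3: BW = 50.6/(N * d/lambda) = 50.6/(111 * 0.7123) = 0.64

0.64 deg


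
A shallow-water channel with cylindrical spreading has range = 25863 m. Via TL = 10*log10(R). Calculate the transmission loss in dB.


44.13 dB


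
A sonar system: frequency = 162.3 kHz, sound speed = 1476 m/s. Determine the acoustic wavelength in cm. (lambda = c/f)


0.91 cm


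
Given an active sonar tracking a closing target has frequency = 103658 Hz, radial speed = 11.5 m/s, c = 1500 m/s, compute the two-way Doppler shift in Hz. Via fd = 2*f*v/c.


fd = 2*f*v/c = 2 * 103658 * 11.5 / 1500 = 1589.42

1589.42 Hz


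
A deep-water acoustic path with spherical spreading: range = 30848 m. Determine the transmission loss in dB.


TL = 20*log10(30848) = 89.78

89.78 dB


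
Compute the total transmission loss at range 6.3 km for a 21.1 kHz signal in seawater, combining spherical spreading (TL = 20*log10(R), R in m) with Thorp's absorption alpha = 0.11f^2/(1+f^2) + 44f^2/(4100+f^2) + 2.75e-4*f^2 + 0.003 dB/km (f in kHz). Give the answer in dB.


Step 1 (Thorp): alpha = 0.11*445.21/(1+445.21) + 44*445.21/(4100+445.21) + 2.75e-4*445.21 + 0.003 = 4.5451 dB/km
Step 2: TL_spread = 20*log10(6300) = 75.99 dB
Step 3: TL_abs = alpha*R = 4.5451 * 6.3 = 28.63 dB
Step 4: TL_total = 75.99 + 28.63 = 104.62

104.62 dB


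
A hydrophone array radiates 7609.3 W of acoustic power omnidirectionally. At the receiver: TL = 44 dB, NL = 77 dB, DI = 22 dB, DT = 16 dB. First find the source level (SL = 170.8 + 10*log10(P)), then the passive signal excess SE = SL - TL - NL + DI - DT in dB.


Step 1: SL = 170.8 + 10*log10(7609.3) = 209.61 dB
Step 2: SE = SL - TL - NL + DI - DT = 209.61 - 44 - 77 + 22 - 16 = 94.61

94.61 dB


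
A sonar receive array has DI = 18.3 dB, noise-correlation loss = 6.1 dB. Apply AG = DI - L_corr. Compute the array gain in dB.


AG = DI - L_corr = 18.3 - 6.1 = 12.2

12.2 dB


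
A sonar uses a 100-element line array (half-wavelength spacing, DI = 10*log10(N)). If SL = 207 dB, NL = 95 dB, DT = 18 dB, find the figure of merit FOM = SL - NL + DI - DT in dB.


Step 1: DI = 10*log10(100) = 20.0 dB
Step 2: FOM = SL - NL + DI - DT = 207 - 95 + 20.0 - 18 = 114.0

114.0 dB


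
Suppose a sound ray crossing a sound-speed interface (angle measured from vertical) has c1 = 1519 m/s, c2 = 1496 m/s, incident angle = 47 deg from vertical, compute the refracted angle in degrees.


46.08 deg


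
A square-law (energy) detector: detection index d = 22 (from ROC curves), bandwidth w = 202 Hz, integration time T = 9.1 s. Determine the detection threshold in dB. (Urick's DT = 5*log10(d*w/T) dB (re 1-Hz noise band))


DT = 5*log10(d*w/T) = 5*log10(22 * 202 / 9.1) = 5*log10(488.35) = 13.44

13.44 dB


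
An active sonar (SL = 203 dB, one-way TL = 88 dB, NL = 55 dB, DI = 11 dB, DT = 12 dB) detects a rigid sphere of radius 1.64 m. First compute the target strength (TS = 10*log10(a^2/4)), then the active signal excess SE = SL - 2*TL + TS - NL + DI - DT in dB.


Step 1: TS = 10*log10(1.64^2/4) = -1.72 dB
Step 2: SE = SL - 2*TL + TS - NL + DI - DT = 203 - 2*88 + (-1.72) - 55 + 11 - 12 = -30.72

-30.72 dB


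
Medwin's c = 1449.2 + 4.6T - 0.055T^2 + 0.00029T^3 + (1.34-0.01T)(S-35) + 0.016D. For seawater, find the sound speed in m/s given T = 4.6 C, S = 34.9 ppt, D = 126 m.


1471.11 m/s
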